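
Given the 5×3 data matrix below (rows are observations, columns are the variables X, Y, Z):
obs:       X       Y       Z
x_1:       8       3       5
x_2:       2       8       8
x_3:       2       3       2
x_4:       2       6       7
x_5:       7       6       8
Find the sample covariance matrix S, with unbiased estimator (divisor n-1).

Step 1 — column means:
  mean(X) = (8 + 2 + 2 + 2 + 7) / 5 = 21/5 = 4.2
  mean(Y) = (3 + 8 + 3 + 6 + 6) / 5 = 26/5 = 5.2
  mean(Z) = (5 + 8 + 2 + 7 + 8) / 5 = 30/5 = 6

Step 2 — sample covariance S[i,j] = (1/(n-1)) · Σ_k (x_{k,i} - mean_i) · (x_{k,j} - mean_j), with n-1 = 4.
  S[X,X] = ((3.8)·(3.8) + (-2.2)·(-2.2) + (-2.2)·(-2.2) + (-2.2)·(-2.2) + (2.8)·(2.8)) / 4 = 36.8/4 = 9.2
  S[X,Y] = ((3.8)·(-2.2) + (-2.2)·(2.8) + (-2.2)·(-2.2) + (-2.2)·(0.8) + (2.8)·(0.8)) / 4 = -9.2/4 = -2.3
  S[X,Z] = ((3.8)·(-1) + (-2.2)·(2) + (-2.2)·(-4) + (-2.2)·(1) + (2.8)·(2)) / 4 = 4/4 = 1
  S[Y,Y] = ((-2.2)·(-2.2) + (2.8)·(2.8) + (-2.2)·(-2.2) + (0.8)·(0.8) + (0.8)·(0.8)) / 4 = 18.8/4 = 4.7
  S[Y,Z] = ((-2.2)·(-1) + (2.8)·(2) + (-2.2)·(-4) + (0.8)·(1) + (0.8)·(2)) / 4 = 19/4 = 4.75
  S[Z,Z] = ((-1)·(-1) + (2)·(2) + (-4)·(-4) + (1)·(1) + (2)·(2)) / 4 = 26/4 = 6.5

S is symmetric (S[j,i] = S[i,j]). Assembling:

S = [[9.2, -2.3, 1],
 [-2.3, 4.7, 4.75],
 [1, 4.75, 6.5]]


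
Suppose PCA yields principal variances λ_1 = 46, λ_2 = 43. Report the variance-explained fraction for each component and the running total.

Step 1 — total variance = trace(Sigma) = Σ λ_i = 46 + 43 = 89.

Step 2 — fraction explained by component i = λ_i / Σ λ:
  PC1: 46/89 = 0.5169
  PC2: 43/89 = 0.4831

Step 3 — cumulative fraction after k components = (λ_1 + ... + λ_k) / Σ λ:
  k = 1: 46/89 = 0.5169
  k = 2: (46 + 43)/89 = 89/89 = 1

Summary (fraction, with percent):

explained: PC1 0.5169 (51.69%), PC2 0.4831 (48.31%);  cumulative: 0.5169, 1


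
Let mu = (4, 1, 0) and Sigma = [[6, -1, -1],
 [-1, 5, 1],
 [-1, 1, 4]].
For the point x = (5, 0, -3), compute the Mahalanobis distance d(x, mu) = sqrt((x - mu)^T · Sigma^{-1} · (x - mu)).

Step 1 — centre the observation: (x - mu) = (1, -1, -3).

Step 2 — invert Sigma (cofactor / det for 3×3, or solve directly):
  Sigma^{-1} = [[0.1776, 0.028, 0.0374],
 [0.028, 0.215, -0.0467],
 [0.0374, -0.0467, 0.271]].

Step 3 — form the quadratic (x - mu)^T · Sigma^{-1} · (x - mu):
  Sigma^{-1} · (x - mu) = (0.0374, -0.0467, -0.729).
  (x - mu)^T · [Sigma^{-1} · (x - mu)] = (1)·(0.0374) + (-1)·(-0.0467) + (-3)·(-0.729) = 2.271.

Step 4 — take square root: d = √(2.271) ≈ 1.507.

d(x, mu) = √(2.271) ≈ 1.507


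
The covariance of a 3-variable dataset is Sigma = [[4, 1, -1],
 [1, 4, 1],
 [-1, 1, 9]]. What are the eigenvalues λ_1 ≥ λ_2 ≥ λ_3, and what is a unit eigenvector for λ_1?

Step 1 — characteristic polynomial p(λ) = det(λI - Sigma) = λ³ - tr·λ² + c_1·λ - det, where tr = trace, c_1 = sum of the principal 2×2 minors, det = det(Sigma):
  tr = 4 + 4 + 9 = 17,
  c_1 = (4·4 - (1)²) + (4·9 - (-1)²) + (4·9 - (1)²) = 15 + 35 + 35 = 85,
  det = 4·(4·9 - (1)²) - (1)·((1)·9 - (1)·(-1)) + (-1)·((1)·(1) - 4·(-1)) = 4·(35) - (1)·(10) + (-1)·(5) = 125.
  So p(λ) = λ³ - 17λ² + 85λ - 125.
Step 2 — look for an integer root (rational root theorem: any rational root is an integer divisor of 125). Testing λ = 5:
  p(5) = 125 - 425 + 425 - 125 = 0  ✓
  Dividing out (λ - 5): p(λ) = (λ - 5)(λ² - 12λ + 25).
Step 3 — remaining eigenvalues from the quadratic λ² - 12λ + 25 = 0:
  Δ = 12² - 4·25 = 144 - 100 = 44,  λ = (12 ± √44)/2 = (12 ± 6.6332)/2 ≈ 9.3166 or 2.6834.
  Sorted: λ_1 = 9.3166,  λ_2 = 5,  λ_3 = 2.6834  (check: sum = 17 = tr ✓).

Step 4 — unit eigenvector for λ_1 ≈ 9.3166: v spans the null space of (Sigma - λ_1 I), whose rows are
  r_1 = (-5.3166, 1, -1),  r_2 = (1, -5.3166, 1),  r_3 = (-1, 1, -0.3166).
  v is orthogonal to every row, so take v ∝ r_1 × r_2 = ((1)·(1) - (-1)·(-5.3166), (-1)·(1) - (-5.3166)·(1), (-5.3166)·(-5.3166) - (1)·(1)) ≈ (-4.3166, 4.3166, 27.2665).
  Rescale (multiply by -1 so the first nonzero entry is positive): u = (4.3166, -4.3166, -27.2665).
  ||u|| = √((4.3166)² + (-4.3166)² + (-27.2665)²) = √(780.7285) ≈ 27.9415,  v_1 = u/||u|| ≈ (0.1545, -0.1545, -0.9758) (||v_1|| = 1).

λ_1 = 9.3166,  λ_2 = 5,  λ_3 = 2.6834;  v_1 ≈ (0.1545, -0.1545, -0.9758)


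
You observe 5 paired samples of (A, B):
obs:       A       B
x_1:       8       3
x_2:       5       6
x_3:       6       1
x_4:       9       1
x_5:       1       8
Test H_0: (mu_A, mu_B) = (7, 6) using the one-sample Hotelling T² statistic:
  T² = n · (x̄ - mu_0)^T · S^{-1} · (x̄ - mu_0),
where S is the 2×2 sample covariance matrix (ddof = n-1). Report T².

Step 1 — sample mean vector:
  mean(A) = (8 + 5 + 6 + 9 + 1) / 5 = 29/5 = 5.8
  mean(B) = (3 + 6 + 1 + 1 + 8) / 5 = 19/5 = 3.8
  x̄ = (5.8, 3.8),  deviation x̄ - mu_0 = (5.8, 3.8) - (7, 6) = (-1.2, -2.2).

Step 2 — sample covariance matrix, S[i,j] = (1/(n-1)) · Σ_k (x_{k,i} - mean_i) · (x_{k,j} - mean_j), divisor n-1 = 4:
  S[A,A] = ((2.2)·(2.2) + (-0.8)·(-0.8) + (0.2)·(0.2) + (3.2)·(3.2) + (-4.8)·(-4.8)) / 4 = 38.8/4 = 9.7
  S[A,B] = ((2.2)·(-0.8) + (-0.8)·(2.2) + (0.2)·(-2.8) + (3.2)·(-2.8) + (-4.8)·(4.2)) / 4 = -33.2/4 = -8.3
  S[B,B] = ((-0.8)·(-0.8) + (2.2)·(2.2) + (-2.8)·(-2.8) + (-2.8)·(-2.8) + (4.2)·(4.2)) / 4 = 38.8/4 = 9.7
  S = [[9.7, -8.3],
 [-8.3, 9.7]].

Step 3 — invert S. det(S) = 9.7·9.7 - (-8.3)² = 25.2.
  S^{-1} = (1/det) · [[d, -b], [-b, a]] = [[0.3849, 0.3294],
 [0.3294, 0.3849]].

Step 4 — quadratic form (x̄ - mu_0)^T · S^{-1} · (x̄ - mu_0):
  S^{-1} · (x̄ - mu_0) = (-1.1865, -1.2421),
  (x̄ - mu_0)^T · [...] = (-1.2)·(-1.1865) + (-2.2)·(-1.2421) = 4.1563.

Step 5 — scale by n: T² = 5 · 4.1563 = 20.7817.

T² ≈ 20.7817


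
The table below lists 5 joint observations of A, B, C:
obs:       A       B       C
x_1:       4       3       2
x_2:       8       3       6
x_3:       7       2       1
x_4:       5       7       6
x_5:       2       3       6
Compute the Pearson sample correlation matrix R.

Step 1 — column means:
  mean(A) = (4 + 8 + 7 + 5 + 2) / 5 = 26/5 = 5.2
  mean(B) = (3 + 3 + 2 + 7 + 3) / 5 = 18/5 = 3.6
  mean(C) = (2 + 6 + 1 + 6 + 6) / 5 = 21/5 = 4.2

Step 2 — sample variances and covariances s[i,j] = (1/(n-1)) · Σ_k (x_{k,i} - mean_i) · (x_{k,j} - mean_j), with n-1 = 4:
  s[A,A] = ((-1.2)·(-1.2) + (2.8)·(2.8) + (1.8)·(1.8) + (-0.2)·(-0.2) + (-3.2)·(-3.2)) / 4 = 22.8/4 = 5.7
  s[A,B] = ((-1.2)·(-0.6) + (2.8)·(-0.6) + (1.8)·(-1.6) + (-0.2)·(3.4) + (-3.2)·(-0.6)) / 4 = -2.6/4 = -0.65
  s[A,C] = ((-1.2)·(-2.2) + (2.8)·(1.8) + (1.8)·(-3.2) + (-0.2)·(1.8) + (-3.2)·(1.8)) / 4 = -4.2/4 = -1.05
  s[B,B] = ((-0.6)·(-0.6) + (-0.6)·(-0.6) + (-1.6)·(-1.6) + (3.4)·(3.4) + (-0.6)·(-0.6)) / 4 = 15.2/4 = 3.8
  s[B,C] = ((-0.6)·(-2.2) + (-0.6)·(1.8) + (-1.6)·(-3.2) + (3.4)·(1.8) + (-0.6)·(1.8)) / 4 = 10.4/4 = 2.6
  s[C,C] = ((-2.2)·(-2.2) + (1.8)·(1.8) + (-3.2)·(-3.2) + (1.8)·(1.8) + (1.8)·(1.8)) / 4 = 24.8/4 = 6.2
  Sample standard deviations s_i = √(s[i,i]):
  s(A) = √(5.7) = 2.3875
  s(B) = √(3.8) = 1.9494
  s(C) = √(6.2) = 2.49

Step 3 — r_{ij} = s_{ij} / (s_i · s_j):
  r[A,A] = 1 (diagonal).
  r[A,B] = -0.65 / (2.3875 · 1.9494) = -0.65 / 4.654 = -0.1397
  r[A,C] = -1.05 / (2.3875 · 2.49) = -1.05 / 5.9447 = -0.1766
  r[B,B] = 1 (diagonal).
  r[B,C] = 2.6 / (1.9494 · 2.49) = 2.6 / 4.8539 = 0.5357
  r[C,C] = 1 (diagonal).

R is symmetric with unit diagonal. Assembling:

R = [[1, -0.1397, -0.1766],
 [-0.1397, 1, 0.5357],
 [-0.1766, 0.5357, 1]]


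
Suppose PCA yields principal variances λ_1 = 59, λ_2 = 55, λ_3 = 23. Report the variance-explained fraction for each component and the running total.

Step 1 — total variance = trace(Sigma) = Σ λ_i = 59 + 55 + 23 = 137.

Step 2 — fraction explained by component i = λ_i / Σ λ:
  PC1: 59/137 = 0.4307
  PC2: 55/137 = 0.4015
  PC3: 23/137 = 0.1679

Step 3 — cumulative fraction after k components = (λ_1 + ... + λ_k) / Σ λ:
  k = 1: 59/137 = 0.4307
  k = 2: (59 + 55)/137 = 114/137 = 0.8321
  k = 3: (59 + 55 + 23)/137 = 137/137 = 1

Summary (fraction, with percent):

explained: PC1 0.4307 (43.07%), PC2 0.4015 (40.15%), PC3 0.1679 (16.79%);  cumulative: 0.4307, 0.8321, 1


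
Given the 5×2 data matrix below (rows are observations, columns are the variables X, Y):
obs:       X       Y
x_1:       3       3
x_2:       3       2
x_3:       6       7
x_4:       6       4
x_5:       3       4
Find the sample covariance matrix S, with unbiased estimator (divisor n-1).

Step 1 — column means:
  mean(X) = (3 + 3 + 6 + 6 + 3) / 5 = 21/5 = 4.2
  mean(Y) = (3 + 2 + 7 + 4 + 4) / 5 = 20/5 = 4

Step 2 — sample covariance S[i,j] = (1/(n-1)) · Σ_k (x_{k,i} - mean_i) · (x_{k,j} - mean_j), with n-1 = 4.
  S[X,X] = ((-1.2)·(-1.2) + (-1.2)·(-1.2) + (1.8)·(1.8) + (1.8)·(1.8) + (-1.2)·(-1.2)) / 4 = 10.8/4 = 2.7
  S[X,Y] = ((-1.2)·(-1) + (-1.2)·(-2) + (1.8)·(3) + (1.8)·(0) + (-1.2)·(0)) / 4 = 9/4 = 2.25
  S[Y,Y] = ((-1)·(-1) + (-2)·(-2) + (3)·(3) + (0)·(0) + (0)·(0)) / 4 = 14/4 = 3.5

S is symmetric (S[j,i] = S[i,j]). Assembling:

S = [[2.7, 2.25],
 [2.25, 3.5]]


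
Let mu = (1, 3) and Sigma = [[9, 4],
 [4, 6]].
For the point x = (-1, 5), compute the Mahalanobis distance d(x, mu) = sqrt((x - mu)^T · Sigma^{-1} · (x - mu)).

Step 1 — centre the observation: (x - mu) = (-2, 2).

Step 2 — invert Sigma. det(Sigma) = 9·6 - (4)² = 38.
  Sigma^{-1} = (1/det) · [[d, -b], [-b, a]] = [[0.1579, -0.1053],
 [-0.1053, 0.2368]].

Step 3 — form the quadratic (x - mu)^T · Sigma^{-1} · (x - mu):
  Sigma^{-1} · (x - mu) = (-0.5263, 0.6842).
  (x - mu)^T · [Sigma^{-1} · (x - mu)] = (-2)·(-0.5263) + (2)·(0.6842) = 2.4211.

Step 4 — take square root: d = √(2.4211) ≈ 1.556.

d(x, mu) = √(2.4211) ≈ 1.556


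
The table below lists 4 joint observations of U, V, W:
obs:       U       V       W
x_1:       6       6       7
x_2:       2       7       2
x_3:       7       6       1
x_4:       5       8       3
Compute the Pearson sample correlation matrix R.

Step 1 — column means:
  mean(U) = (6 + 2 + 7 + 5) / 4 = 20/4 = 5
  mean(V) = (6 + 7 + 6 + 8) / 4 = 27/4 = 6.75
  mean(W) = (7 + 2 + 1 + 3) / 4 = 13/4 = 3.25

Step 2 — sample variances and covariances s[i,j] = (1/(n-1)) · Σ_k (x_{k,i} - mean_i) · (x_{k,j} - mean_j), with n-1 = 3:
  s[U,U] = ((1)·(1) + (-3)·(-3) + (2)·(2) + (0)·(0)) / 3 = 14/3 = 4.6667
  s[U,V] = ((1)·(-0.75) + (-3)·(0.25) + (2)·(-0.75) + (0)·(1.25)) / 3 = -3/3 = -1
  s[U,W] = ((1)·(3.75) + (-3)·(-1.25) + (2)·(-2.25) + (0)·(-0.25)) / 3 = 3/3 = 1
  s[V,V] = ((-0.75)·(-0.75) + (0.25)·(0.25) + (-0.75)·(-0.75) + (1.25)·(1.25)) / 3 = 2.75/3 = 0.9167
  s[V,W] = ((-0.75)·(3.75) + (0.25)·(-1.25) + (-0.75)·(-2.25) + (1.25)·(-0.25)) / 3 = -1.75/3 = -0.5833
  s[W,W] = ((3.75)·(3.75) + (-1.25)·(-1.25) + (-2.25)·(-2.25) + (-0.25)·(-0.25)) / 3 = 20.75/3 = 6.9167
  Sample standard deviations s_i = √(s[i,i]):
  s(U) = √(4.6667) = 2.1602
  s(V) = √(0.9167) = 0.9574
  s(W) = √(6.9167) = 2.63

Step 3 — r_{ij} = s_{ij} / (s_i · s_j):
  r[U,U] = 1 (diagonal).
  r[U,V] = -1 / (2.1602 · 0.9574) = -1 / 2.0683 = -0.4835
  r[U,W] = 1 / (2.1602 · 2.63) = 1 / 5.6814 = 0.176
  r[V,V] = 1 (diagonal).
  r[V,W] = -0.5833 / (0.9574 · 2.63) = -0.5833 / 2.518 = -0.2317
  r[W,W] = 1 (diagonal).

R is symmetric with unit diagonal. Assembling:

R = [[1, -0.4835, 0.176],
 [-0.4835, 1, -0.2317],
 [0.176, -0.2317, 1]]


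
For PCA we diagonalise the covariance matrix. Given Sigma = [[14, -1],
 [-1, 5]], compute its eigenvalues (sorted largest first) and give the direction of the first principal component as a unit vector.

Step 1 — characteristic polynomial of 2×2 Sigma:
  det(Sigma - λI) = λ² - trace · λ + det = 0.
  trace = 14 + 5 = 19, det = 14·5 - (-1)² = 69.
Step 2 — discriminant:
  Δ = trace² - 4·det = 361 - 276 = 85.
Step 3 — eigenvalues:
  λ = (trace ± √Δ)/2 = (19 ± 9.2195)/2,
  λ_1 = 14.1098,  λ_2 = 4.8902.

Step 4 — unit eigenvector for λ_1: solve (Sigma - λ_1 I)v = 0. First row:
  (14 - 14.1098)·v_x + (-1)·v_y = 0, i.e. (-0.1098)·v_x + (-1)·v_y = 0,
  so v ∝ (b, λ_1 - a) = (-1, 0.1098); multiply by -1 so the first entry is positive: u = (1, -0.1098).
  ||u|| = √((1)² + (-0.1098)²) = √(1.012) ≈ 1.006,
  v_1 = u/||u|| ≈ (0.994, -0.1091) (||v_1|| = 1).

λ_1 = 14.1098,  λ_2 = 4.8902;  v_1 ≈ (0.994, -0.1091)


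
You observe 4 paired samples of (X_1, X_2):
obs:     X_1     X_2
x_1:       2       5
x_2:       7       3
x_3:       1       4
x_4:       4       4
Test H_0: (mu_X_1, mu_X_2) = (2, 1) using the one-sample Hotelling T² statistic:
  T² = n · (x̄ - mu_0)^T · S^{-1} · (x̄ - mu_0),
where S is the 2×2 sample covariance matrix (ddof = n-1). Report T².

Step 1 — sample mean vector:
  mean(X_1) = (2 + 7 + 1 + 4) / 4 = 14/4 = 3.5
  mean(X_2) = (5 + 3 + 4 + 4) / 4 = 16/4 = 4
  x̄ = (3.5, 4),  deviation x̄ - mu_0 = (3.5, 4) - (2, 1) = (1.5, 3).

Step 2 — sample covariance matrix, S[i,j] = (1/(n-1)) · Σ_k (x_{k,i} - mean_i) · (x_{k,j} - mean_j), divisor n-1 = 3:
  S[X_1,X_1] = ((-1.5)·(-1.5) + (3.5)·(3.5) + (-2.5)·(-2.5) + (0.5)·(0.5)) / 3 = 21/3 = 7
  S[X_1,X_2] = ((-1.5)·(1) + (3.5)·(-1) + (-2.5)·(0) + (0.5)·(0)) / 3 = -5/3 = -1.6667
  S[X_2,X_2] = ((1)·(1) + (-1)·(-1) + (0)·(0) + (0)·(0)) / 3 = 2/3 = 0.6667
  S = [[7, -1.6667],
 [-1.6667, 0.6667]].

Step 3 — invert S. det(S) = 7·0.6667 - (-1.6667)² = 1.8889.
  S^{-1} = (1/det) · [[d, -b], [-b, a]] = [[0.3529, 0.8824],
 [0.8824, 3.7059]].

Step 4 — quadratic form (x̄ - mu_0)^T · S^{-1} · (x̄ - mu_0):
  S^{-1} · (x̄ - mu_0) = (3.1765, 12.4412),
  (x̄ - mu_0)^T · [...] = (1.5)·(3.1765) + (3)·(12.4412) = 42.0882.

Step 5 — scale by n: T² = 4 · 42.0882 = 168.3529.

T² ≈ 168.3529


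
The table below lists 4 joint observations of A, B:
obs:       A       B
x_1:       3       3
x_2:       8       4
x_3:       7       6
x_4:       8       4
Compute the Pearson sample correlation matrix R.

Step 1 — column means:
  mean(A) = (3 + 8 + 7 + 8) / 4 = 26/4 = 6.5
  mean(B) = (3 + 4 + 6 + 4) / 4 = 17/4 = 4.25

Step 2 — sample variances and covariances s[i,j] = (1/(n-1)) · Σ_k (x_{k,i} - mean_i) · (x_{k,j} - mean_j), with n-1 = 3:
  s[A,A] = ((-3.5)·(-3.5) + (1.5)·(1.5) + (0.5)·(0.5) + (1.5)·(1.5)) / 3 = 17/3 = 5.6667
  s[A,B] = ((-3.5)·(-1.25) + (1.5)·(-0.25) + (0.5)·(1.75) + (1.5)·(-0.25)) / 3 = 4.5/3 = 1.5
  s[B,B] = ((-1.25)·(-1.25) + (-0.25)·(-0.25) + (1.75)·(1.75) + (-0.25)·(-0.25)) / 3 = 4.75/3 = 1.5833
  Sample standard deviations s_i = √(s[i,i]):
  s(A) = √(5.6667) = 2.3805
  s(B) = √(1.5833) = 1.2583

Step 3 — r_{ij} = s_{ij} / (s_i · s_j):
  r[A,A] = 1 (diagonal).
  r[A,B] = 1.5 / (2.3805 · 1.2583) = 1.5 / 2.9954 = 0.5008
  r[B,B] = 1 (diagonal).

R is symmetric with unit diagonal. Assembling:

R = [[1, 0.5008],
 [0.5008, 1]]


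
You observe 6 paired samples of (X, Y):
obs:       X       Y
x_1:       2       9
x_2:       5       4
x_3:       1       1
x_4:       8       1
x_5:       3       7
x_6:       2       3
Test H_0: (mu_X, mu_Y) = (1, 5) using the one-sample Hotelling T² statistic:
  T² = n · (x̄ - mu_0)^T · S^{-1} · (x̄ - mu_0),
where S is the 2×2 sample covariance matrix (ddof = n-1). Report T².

Step 1 — sample mean vector:
  mean(X) = (2 + 5 + 1 + 8 + 3 + 2) / 6 = 21/6 = 3.5
  mean(Y) = (9 + 4 + 1 + 1 + 7 + 3) / 6 = 25/6 = 4.1667
  x̄ = (3.5, 4.1667),  deviation x̄ - mu_0 = (3.5, 4.1667) - (1, 5) = (2.5, -0.8333).

Step 2 — sample covariance matrix, S[i,j] = (1/(n-1)) · Σ_k (x_{k,i} - mean_i) · (x_{k,j} - mean_j), divisor n-1 = 5:
  S[X,X] = ((-1.5)·(-1.5) + (1.5)·(1.5) + (-2.5)·(-2.5) + (4.5)·(4.5) + (-0.5)·(-0.5) + (-1.5)·(-1.5)) / 5 = 33.5/5 = 6.7
  S[X,Y] = ((-1.5)·(4.8333) + (1.5)·(-0.1667) + (-2.5)·(-3.1667) + (4.5)·(-3.1667) + (-0.5)·(2.8333) + (-1.5)·(-1.1667)) / 5 = -13.5/5 = -2.7
  S[Y,Y] = ((4.8333)·(4.8333) + (-0.1667)·(-0.1667) + (-3.1667)·(-3.1667) + (-3.1667)·(-3.1667) + (2.8333)·(2.8333) + (-1.1667)·(-1.1667)) / 5 = 52.8333/5 = 10.5667
  S = [[6.7, -2.7],
 [-2.7, 10.5667]].

Step 3 — invert S. det(S) = 6.7·10.5667 - (-2.7)² = 63.5067.
  S^{-1} = (1/det) · [[d, -b], [-b, a]] = [[0.1664, 0.0425],
 [0.0425, 0.1055]].

Step 4 — quadratic form (x̄ - mu_0)^T · S^{-1} · (x̄ - mu_0):
  S^{-1} · (x̄ - mu_0) = (0.3805, 0.0184),
  (x̄ - mu_0)^T · [...] = (2.5)·(0.3805) + (-0.8333)·(0.0184) = 0.936.

Step 5 — scale by n: T² = 6 · 0.936 = 5.6162.

T² ≈ 5.6162


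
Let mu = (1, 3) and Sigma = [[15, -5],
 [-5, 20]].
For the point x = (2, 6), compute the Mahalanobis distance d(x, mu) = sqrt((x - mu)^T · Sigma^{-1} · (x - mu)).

Step 1 — centre the observation: (x - mu) = (1, 3).

Step 2 — invert Sigma. det(Sigma) = 15·20 - (-5)² = 275.
  Sigma^{-1} = (1/det) · [[d, -b], [-b, a]] = [[0.0727, 0.0182],
 [0.0182, 0.0545]].

Step 3 — form the quadratic (x - mu)^T · Sigma^{-1} · (x - mu):
  Sigma^{-1} · (x - mu) = (0.1273, 0.1818).
  (x - mu)^T · [Sigma^{-1} · (x - mu)] = (1)·(0.1273) + (3)·(0.1818) = 0.6727.

Step 4 — take square root: d = √(0.6727) ≈ 0.8202.

d(x, mu) = √(0.6727) ≈ 0.8202


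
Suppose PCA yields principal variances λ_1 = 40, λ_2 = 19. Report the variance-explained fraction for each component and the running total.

Step 1 — total variance = trace(Sigma) = Σ λ_i = 40 + 19 = 59.

Step 2 — fraction explained by component i = λ_i / Σ λ:
  PC1: 40/59 = 0.678
  PC2: 19/59 = 0.322

Step 3 — cumulative fraction after k components = (λ_1 + ... + λ_k) / Σ λ:
  k = 1: 40/59 = 0.678
  k = 2: (40 + 19)/59 = 59/59 = 1

Summary (fraction, with percent):

explained: PC1 0.678 (67.8%), PC2 0.322 (32.2%);  cumulative: 0.678, 1


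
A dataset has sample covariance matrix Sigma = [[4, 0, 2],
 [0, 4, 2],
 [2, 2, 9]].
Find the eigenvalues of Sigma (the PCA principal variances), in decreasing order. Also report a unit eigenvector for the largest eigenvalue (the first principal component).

Step 1 — characteristic polynomial p(λ) = det(λI - Sigma) = λ³ - tr·λ² + c_1·λ - det, where tr = trace, c_1 = sum of the principal 2×2 minors, det = det(Sigma):
  tr = 4 + 4 + 9 = 17,
  c_1 = (4·4 - (0)²) + (4·9 - (2)²) + (4·9 - (2)²) = 16 + 32 + 32 = 80,
  det = 4·(4·9 - (2)²) - (0)·((0)·9 - (2)·(2)) + (2)·((0)·(2) - 4·(2)) = 4·(32) - (0)·(-4) + (2)·(-8) = 112.
  So p(λ) = λ³ - 17λ² + 80λ - 112.
Step 2 — look for an integer root (rational root theorem: any rational root is an integer divisor of 112). Testing λ = 4:
  p(4) = 64 - 272 + 320 - 112 = 0  ✓
  Dividing out (λ - 4): p(λ) = (λ - 4)(λ² - 13λ + 28).
Step 3 — remaining eigenvalues from the quadratic λ² - 13λ + 28 = 0:
  Δ = 13² - 4·28 = 169 - 112 = 57,  λ = (13 ± √57)/2 = (13 ± 7.5498)/2 ≈ 10.2749 or 2.7251.
  Sorted: λ_1 = 10.2749,  λ_2 = 4,  λ_3 = 2.7251  (check: sum = 17 = tr ✓).

Step 4 — unit eigenvector for λ_1 ≈ 10.2749: v spans the null space of (Sigma - λ_1 I), whose rows are
  r_1 = (-6.2749, 0, 2),  r_2 = (0, -6.2749, 2),  r_3 = (2, 2, -1.2749).
  v is orthogonal to every row, so take v ∝ r_1 × r_2 = ((0)·(2) - (2)·(-6.2749), (2)·(0) - (-6.2749)·(2), (-6.2749)·(-6.2749) - (0)·(0)) ≈ (12.5498, 12.5498, 39.3746).
  Let u = (12.5498, 12.5498, 39.3746).
  ||u|| = √((12.5498)² + (12.5498)² + (39.3746)²) = √(1865.3547) ≈ 43.1898,  v_1 = u/||u|| ≈ (0.2906, 0.2906, 0.9117) (||v_1|| = 1).

λ_1 = 10.2749,  λ_2 = 4,  λ_3 = 2.7251;  v_1 ≈ (0.2906, 0.2906, 0.9117)


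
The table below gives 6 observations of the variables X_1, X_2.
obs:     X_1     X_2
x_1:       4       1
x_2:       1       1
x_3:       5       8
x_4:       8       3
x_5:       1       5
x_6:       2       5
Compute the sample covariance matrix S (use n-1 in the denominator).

Step 1 — column means:
  mean(X_1) = (4 + 1 + 5 + 8 + 1 + 2) / 6 = 21/6 = 3.5
  mean(X_2) = (1 + 1 + 8 + 3 + 5 + 5) / 6 = 23/6 = 3.8333

Step 2 — sample covariance S[i,j] = (1/(n-1)) · Σ_k (x_{k,i} - mean_i) · (x_{k,j} - mean_j), with n-1 = 5.
  S[X_1,X_1] = ((0.5)·(0.5) + (-2.5)·(-2.5) + (1.5)·(1.5) + (4.5)·(4.5) + (-2.5)·(-2.5) + (-1.5)·(-1.5)) / 5 = 37.5/5 = 7.5
  S[X_1,X_2] = ((0.5)·(-2.8333) + (-2.5)·(-2.8333) + (1.5)·(4.1667) + (4.5)·(-0.8333) + (-2.5)·(1.1667) + (-1.5)·(1.1667)) / 5 = 3.5/5 = 0.7
  S[X_2,X_2] = ((-2.8333)·(-2.8333) + (-2.8333)·(-2.8333) + (4.1667)·(4.1667) + (-0.8333)·(-0.8333) + (1.1667)·(1.1667) + (1.1667)·(1.1667)) / 5 = 36.8333/5 = 7.3667

S is symmetric (S[j,i] = S[i,j]). Assembling:

S = [[7.5, 0.7],
 [0.7, 7.3667]]


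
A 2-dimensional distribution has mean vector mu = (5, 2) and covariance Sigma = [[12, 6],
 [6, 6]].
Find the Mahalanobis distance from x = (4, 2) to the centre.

Step 1 — centre the observation: (x - mu) = (-1, 0).

Step 2 — invert Sigma. det(Sigma) = 12·6 - (6)² = 36.
  Sigma^{-1} = (1/det) · [[d, -b], [-b, a]] = [[0.1667, -0.1667],
 [-0.1667, 0.3333]].

Step 3 — form the quadratic (x - mu)^T · Sigma^{-1} · (x - mu):
  Sigma^{-1} · (x - mu) = (-0.1667, 0.1667).
  (x - mu)^T · [Sigma^{-1} · (x - mu)] = (-1)·(-0.1667) + (0)·(0.1667) = 0.1667.

Step 4 — take square root: d = √(0.1667) ≈ 0.4082.

d(x, mu) = √(0.1667) ≈ 0.4082


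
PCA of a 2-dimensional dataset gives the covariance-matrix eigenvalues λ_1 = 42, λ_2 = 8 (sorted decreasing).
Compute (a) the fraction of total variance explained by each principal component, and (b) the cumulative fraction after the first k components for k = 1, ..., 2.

Step 1 — total variance = trace(Sigma) = Σ λ_i = 42 + 8 = 50.

Step 2 — fraction explained by component i = λ_i / Σ λ:
  PC1: 42/50 = 0.84
  PC2: 8/50 = 0.16

Step 3 — cumulative fraction after k components = (λ_1 + ... + λ_k) / Σ λ:
  k = 1: 42/50 = 0.84
  k = 2: (42 + 8)/50 = 50/50 = 1

Summary (fraction, with percent):

explained: PC1 0.84 (84%), PC2 0.16 (16%);  cumulative: 0.84, 1


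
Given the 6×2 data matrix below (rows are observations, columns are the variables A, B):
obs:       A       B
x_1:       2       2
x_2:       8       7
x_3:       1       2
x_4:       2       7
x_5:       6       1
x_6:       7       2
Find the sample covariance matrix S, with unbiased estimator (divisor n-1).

Step 1 — column means:
  mean(A) = (2 + 8 + 1 + 2 + 6 + 7) / 6 = 26/6 = 4.3333
  mean(B) = (2 + 7 + 2 + 7 + 1 + 2) / 6 = 21/6 = 3.5

Step 2 — sample covariance S[i,j] = (1/(n-1)) · Σ_k (x_{k,i} - mean_i) · (x_{k,j} - mean_j), with n-1 = 5.
  S[A,A] = ((-2.3333)·(-2.3333) + (3.6667)·(3.6667) + (-3.3333)·(-3.3333) + (-2.3333)·(-2.3333) + (1.6667)·(1.6667) + (2.6667)·(2.6667)) / 5 = 45.3333/5 = 9.0667
  S[A,B] = ((-2.3333)·(-1.5) + (3.6667)·(3.5) + (-3.3333)·(-1.5) + (-2.3333)·(3.5) + (1.6667)·(-2.5) + (2.6667)·(-1.5)) / 5 = 5/5 = 1
  S[B,B] = ((-1.5)·(-1.5) + (3.5)·(3.5) + (-1.5)·(-1.5) + (3.5)·(3.5) + (-2.5)·(-2.5) + (-1.5)·(-1.5)) / 5 = 37.5/5 = 7.5

S is symmetric (S[j,i] = S[i,j]). Assembling:

S = [[9.0667, 1],
 [1, 7.5]]


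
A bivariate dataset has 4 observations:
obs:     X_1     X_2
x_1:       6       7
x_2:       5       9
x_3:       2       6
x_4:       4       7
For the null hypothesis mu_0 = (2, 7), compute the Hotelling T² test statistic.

Step 1 — sample mean vector:
  mean(X_1) = (6 + 5 + 2 + 4) / 4 = 17/4 = 4.25
  mean(X_2) = (7 + 9 + 6 + 7) / 4 = 29/4 = 7.25
  x̄ = (4.25, 7.25),  deviation x̄ - mu_0 = (4.25, 7.25) - (2, 7) = (2.25, 0.25).

Step 2 — sample covariance matrix, S[i,j] = (1/(n-1)) · Σ_k (x_{k,i} - mean_i) · (x_{k,j} - mean_j), divisor n-1 = 3:
  S[X_1,X_1] = ((1.75)·(1.75) + (0.75)·(0.75) + (-2.25)·(-2.25) + (-0.25)·(-0.25)) / 3 = 8.75/3 = 2.9167
  S[X_1,X_2] = ((1.75)·(-0.25) + (0.75)·(1.75) + (-2.25)·(-1.25) + (-0.25)·(-0.25)) / 3 = 3.75/3 = 1.25
  S[X_2,X_2] = ((-0.25)·(-0.25) + (1.75)·(1.75) + (-1.25)·(-1.25) + (-0.25)·(-0.25)) / 3 = 4.75/3 = 1.5833
  S = [[2.9167, 1.25],
 [1.25, 1.5833]].

Step 3 — invert S. det(S) = 2.9167·1.5833 - (1.25)² = 3.0556.
  S^{-1} = (1/det) · [[d, -b], [-b, a]] = [[0.5182, -0.4091],
 [-0.4091, 0.9545]].

Step 4 — quadratic form (x̄ - mu_0)^T · S^{-1} · (x̄ - mu_0):
  S^{-1} · (x̄ - mu_0) = (1.0636, -0.6818),
  (x̄ - mu_0)^T · [...] = (2.25)·(1.0636) + (0.25)·(-0.6818) = 2.2227.

Step 5 — scale by n: T² = 4 · 2.2227 = 8.8909.

T² ≈ 8.8909


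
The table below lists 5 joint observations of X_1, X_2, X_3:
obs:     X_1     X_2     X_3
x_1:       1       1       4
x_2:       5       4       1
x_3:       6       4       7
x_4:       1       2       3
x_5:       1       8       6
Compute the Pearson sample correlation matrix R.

Step 1 — column means:
  mean(X_1) = (1 + 5 + 6 + 1 + 1) / 5 = 14/5 = 2.8
  mean(X_2) = (1 + 4 + 4 + 2 + 8) / 5 = 19/5 = 3.8
  mean(X_3) = (4 + 1 + 7 + 3 + 6) / 5 = 21/5 = 4.2

Step 2 — sample variances and covariances s[i,j] = (1/(n-1)) · Σ_k (x_{k,i} - mean_i) · (x_{k,j} - mean_j), with n-1 = 4:
  s[X_1,X_1] = ((-1.8)·(-1.8) + (2.2)·(2.2) + (3.2)·(3.2) + (-1.8)·(-1.8) + (-1.8)·(-1.8)) / 4 = 24.8/4 = 6.2
  s[X_1,X_2] = ((-1.8)·(-2.8) + (2.2)·(0.2) + (3.2)·(0.2) + (-1.8)·(-1.8) + (-1.8)·(4.2)) / 4 = 1.8/4 = 0.45
  s[X_1,X_3] = ((-1.8)·(-0.2) + (2.2)·(-3.2) + (3.2)·(2.8) + (-1.8)·(-1.2) + (-1.8)·(1.8)) / 4 = 1.2/4 = 0.3
  s[X_2,X_2] = ((-2.8)·(-2.8) + (0.2)·(0.2) + (0.2)·(0.2) + (-1.8)·(-1.8) + (4.2)·(4.2)) / 4 = 28.8/4 = 7.2
  s[X_2,X_3] = ((-2.8)·(-0.2) + (0.2)·(-3.2) + (0.2)·(2.8) + (-1.8)·(-1.2) + (4.2)·(1.8)) / 4 = 10.2/4 = 2.55
  s[X_3,X_3] = ((-0.2)·(-0.2) + (-3.2)·(-3.2) + (2.8)·(2.8) + (-1.2)·(-1.2) + (1.8)·(1.8)) / 4 = 22.8/4 = 5.7
  Sample standard deviations s_i = √(s[i,i]):
  s(X_1) = √(6.2) = 2.49
  s(X_2) = √(7.2) = 2.6833
  s(X_3) = √(5.7) = 2.3875

Step 3 — r_{ij} = s_{ij} / (s_i · s_j):
  r[X_1,X_1] = 1 (diagonal).
  r[X_1,X_2] = 0.45 / (2.49 · 2.6833) = 0.45 / 6.6813 = 0.0674
  r[X_1,X_3] = 0.3 / (2.49 · 2.3875) = 0.3 / 5.9447 = 0.0505
  r[X_2,X_2] = 1 (diagonal).
  r[X_2,X_3] = 2.55 / (2.6833 · 2.3875) = 2.55 / 6.4062 = 0.398
  r[X_3,X_3] = 1 (diagonal).

R is symmetric with unit diagonal. Assembling:

R = [[1, 0.0674, 0.0505],
 [0.0674, 1, 0.398],
 [0.0505, 0.398, 1]]


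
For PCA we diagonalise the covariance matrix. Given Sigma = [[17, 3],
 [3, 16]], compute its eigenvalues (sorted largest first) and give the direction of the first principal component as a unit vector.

Step 1 — characteristic polynomial of 2×2 Sigma:
  det(Sigma - λI) = λ² - trace · λ + det = 0.
  trace = 17 + 16 = 33, det = 17·16 - (3)² = 263.
Step 2 — discriminant:
  Δ = trace² - 4·det = 1089 - 1052 = 37.
Step 3 — eigenvalues:
  λ = (trace ± √Δ)/2 = (33 ± 6.0828)/2,
  λ_1 = 19.5414,  λ_2 = 13.4586.

Step 4 — unit eigenvector for λ_1: solve (Sigma - λ_1 I)v = 0. First row:
  (17 - 19.5414)·v_x + (3)·v_y = 0, i.e. (-2.5414)·v_x + (3)·v_y = 0,
  so v ∝ (b, λ_1 - a) = (3, 2.5414) = u.
  ||u|| = √((3)² + (2.5414)²) = √(15.4586) ≈ 3.9317,
  v_1 = u/||u|| ≈ (0.763, 0.6464) (||v_1|| = 1).

λ_1 = 19.5414,  λ_2 = 13.4586;  v_1 ≈ (0.763, 0.6464)


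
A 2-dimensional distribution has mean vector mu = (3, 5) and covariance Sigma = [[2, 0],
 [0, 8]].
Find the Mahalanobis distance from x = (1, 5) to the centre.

Step 1 — centre the observation: (x - mu) = (-2, 0).

Step 2 — invert Sigma. det(Sigma) = 2·8 - (0)² = 16.
  Sigma^{-1} = (1/det) · [[d, -b], [-b, a]] = [[0.5, 0],
 [0, 0.125]].

Step 3 — form the quadratic (x - mu)^T · Sigma^{-1} · (x - mu):
  Sigma^{-1} · (x - mu) = (-1, 0).
  (x - mu)^T · [Sigma^{-1} · (x - mu)] = (-2)·(-1) + (0)·(0) = 2.

Step 4 — take square root: d = √(2) ≈ 1.4142.

d(x, mu) = √(2) ≈ 1.4142


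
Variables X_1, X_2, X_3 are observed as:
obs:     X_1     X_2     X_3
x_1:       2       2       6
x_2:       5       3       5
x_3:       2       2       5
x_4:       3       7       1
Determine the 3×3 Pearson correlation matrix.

Step 1 — column means:
  mean(X_1) = (2 + 5 + 2 + 3) / 4 = 12/4 = 3
  mean(X_2) = (2 + 3 + 2 + 7) / 4 = 14/4 = 3.5
  mean(X_3) = (6 + 5 + 5 + 1) / 4 = 17/4 = 4.25

Step 2 — sample variances and covariances s[i,j] = (1/(n-1)) · Σ_k (x_{k,i} - mean_i) · (x_{k,j} - mean_j), with n-1 = 3:
  s[X_1,X_1] = ((-1)·(-1) + (2)·(2) + (-1)·(-1) + (0)·(0)) / 3 = 6/3 = 2
  s[X_1,X_2] = ((-1)·(-1.5) + (2)·(-0.5) + (-1)·(-1.5) + (0)·(3.5)) / 3 = 2/3 = 0.6667
  s[X_1,X_3] = ((-1)·(1.75) + (2)·(0.75) + (-1)·(0.75) + (0)·(-3.25)) / 3 = -1/3 = -0.3333
  s[X_2,X_2] = ((-1.5)·(-1.5) + (-0.5)·(-0.5) + (-1.5)·(-1.5) + (3.5)·(3.5)) / 3 = 17/3 = 5.6667
  s[X_2,X_3] = ((-1.5)·(1.75) + (-0.5)·(0.75) + (-1.5)·(0.75) + (3.5)·(-3.25)) / 3 = -15.5/3 = -5.1667
  s[X_3,X_3] = ((1.75)·(1.75) + (0.75)·(0.75) + (0.75)·(0.75) + (-3.25)·(-3.25)) / 3 = 14.75/3 = 4.9167
  Sample standard deviations s_i = √(s[i,i]):
  s(X_1) = √(2) = 1.4142
  s(X_2) = √(5.6667) = 2.3805
  s(X_3) = √(4.9167) = 2.2174

Step 3 — r_{ij} = s_{ij} / (s_i · s_j):
  r[X_1,X_1] = 1 (diagonal).
  r[X_1,X_2] = 0.6667 / (1.4142 · 2.3805) = 0.6667 / 3.3665 = 0.198
  r[X_1,X_3] = -0.3333 / (1.4142 · 2.2174) = -0.3333 / 3.1358 = -0.1063
  r[X_2,X_2] = 1 (diagonal).
  r[X_2,X_3] = -5.1667 / (2.3805 · 2.2174) = -5.1667 / 5.2784 = -0.9788
  r[X_3,X_3] = 1 (diagonal).

R is symmetric with unit diagonal. Assembling:

R = [[1, 0.198, -0.1063],
 [0.198, 1, -0.9788],
 [-0.1063, -0.9788, 1]]


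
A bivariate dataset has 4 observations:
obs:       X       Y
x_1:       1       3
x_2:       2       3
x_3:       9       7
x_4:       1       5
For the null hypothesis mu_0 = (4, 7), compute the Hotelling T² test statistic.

Step 1 — sample mean vector:
  mean(X) = (1 + 2 + 9 + 1) / 4 = 13/4 = 3.25
  mean(Y) = (3 + 3 + 7 + 5) / 4 = 18/4 = 4.5
  x̄ = (3.25, 4.5),  deviation x̄ - mu_0 = (3.25, 4.5) - (4, 7) = (-0.75, -2.5).

Step 2 — sample covariance matrix, S[i,j] = (1/(n-1)) · Σ_k (x_{k,i} - mean_i) · (x_{k,j} - mean_j), divisor n-1 = 3:
  S[X,X] = ((-2.25)·(-2.25) + (-1.25)·(-1.25) + (5.75)·(5.75) + (-2.25)·(-2.25)) / 3 = 44.75/3 = 14.9167
  S[X,Y] = ((-2.25)·(-1.5) + (-1.25)·(-1.5) + (5.75)·(2.5) + (-2.25)·(0.5)) / 3 = 18.5/3 = 6.1667
  S[Y,Y] = ((-1.5)·(-1.5) + (-1.5)·(-1.5) + (2.5)·(2.5) + (0.5)·(0.5)) / 3 = 11/3 = 3.6667
  S = [[14.9167, 6.1667],
 [6.1667, 3.6667]].

Step 3 — invert S. det(S) = 14.9167·3.6667 - (6.1667)² = 16.6667.
  S^{-1} = (1/det) · [[d, -b], [-b, a]] = [[0.22, -0.37],
 [-0.37, 0.895]].

Step 4 — quadratic form (x̄ - mu_0)^T · S^{-1} · (x̄ - mu_0):
  S^{-1} · (x̄ - mu_0) = (0.76, -1.96),
  (x̄ - mu_0)^T · [...] = (-0.75)·(0.76) + (-2.5)·(-1.96) = 4.33.

Step 5 — scale by n: T² = 4 · 4.33 = 17.32.

T² ≈ 17.32


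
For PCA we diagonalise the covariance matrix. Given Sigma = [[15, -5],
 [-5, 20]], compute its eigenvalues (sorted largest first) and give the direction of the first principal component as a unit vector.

Step 1 — characteristic polynomial of 2×2 Sigma:
  det(Sigma - λI) = λ² - trace · λ + det = 0.
  trace = 15 + 20 = 35, det = 15·20 - (-5)² = 275.
Step 2 — discriminant:
  Δ = trace² - 4·det = 1225 - 1100 = 125.
Step 3 — eigenvalues:
  λ = (trace ± √Δ)/2 = (35 ± 11.1803)/2,
  λ_1 = 23.0902,  λ_2 = 11.9098.

Step 4 — unit eigenvector for λ_1: solve (Sigma - λ_1 I)v = 0. First row:
  (15 - 23.0902)·v_x + (-5)·v_y = 0, i.e. (-8.0902)·v_x + (-5)·v_y = 0,
  so v ∝ (b, λ_1 - a) = (-5, 8.0902); multiply by -1 so the first entry is positive: u = (5, -8.0902).
  ||u|| = √((5)² + (-8.0902)²) = √(90.4508) ≈ 9.5106,
  v_1 = u/||u|| ≈ (0.5257, -0.8507) (||v_1|| = 1).

λ_1 = 23.0902,  λ_2 = 11.9098;  v_1 ≈ (0.5257, -0.8507)


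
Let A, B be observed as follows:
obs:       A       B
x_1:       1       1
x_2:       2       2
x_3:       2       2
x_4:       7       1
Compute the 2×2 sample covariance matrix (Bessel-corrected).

Step 1 — column means:
  mean(A) = (1 + 2 + 2 + 7) / 4 = 12/4 = 3
  mean(B) = (1 + 2 + 2 + 1) / 4 = 6/4 = 1.5

Step 2 — sample covariance S[i,j] = (1/(n-1)) · Σ_k (x_{k,i} - mean_i) · (x_{k,j} - mean_j), with n-1 = 3.
  S[A,A] = ((-2)·(-2) + (-1)·(-1) + (-1)·(-1) + (4)·(4)) / 3 = 22/3 = 7.3333
  S[A,B] = ((-2)·(-0.5) + (-1)·(0.5) + (-1)·(0.5) + (4)·(-0.5)) / 3 = -2/3 = -0.6667
  S[B,B] = ((-0.5)·(-0.5) + (0.5)·(0.5) + (0.5)·(0.5) + (-0.5)·(-0.5)) / 3 = 1/3 = 0.3333

S is symmetric (S[j,i] = S[i,j]). Assembling:

S = [[7.3333, -0.6667],
 [-0.6667, 0.3333]]


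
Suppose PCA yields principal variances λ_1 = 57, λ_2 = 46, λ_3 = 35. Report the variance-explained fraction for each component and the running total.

Step 1 — total variance = trace(Sigma) = Σ λ_i = 57 + 46 + 35 = 138.

Step 2 — fraction explained by component i = λ_i / Σ λ:
  PC1: 57/138 = 0.413
  PC2: 46/138 = 0.3333
  PC3: 35/138 = 0.2536

Step 3 — cumulative fraction after k components = (λ_1 + ... + λ_k) / Σ λ:
  k = 1: 57/138 = 0.413
  k = 2: (57 + 46)/138 = 103/138 = 0.7464
  k = 3: (57 + 46 + 35)/138 = 138/138 = 1

Summary (fraction, with percent):

explained: PC1 0.413 (41.3%), PC2 0.3333 (33.33%), PC3 0.2536 (25.36%);  cumulative: 0.413, 0.7464, 1


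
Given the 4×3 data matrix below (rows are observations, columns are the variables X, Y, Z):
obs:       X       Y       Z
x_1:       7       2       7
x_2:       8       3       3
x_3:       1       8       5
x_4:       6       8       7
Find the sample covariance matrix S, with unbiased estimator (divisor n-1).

Step 1 — column means:
  mean(X) = (7 + 8 + 1 + 6) / 4 = 22/4 = 5.5
  mean(Y) = (2 + 3 + 8 + 8) / 4 = 21/4 = 5.25
  mean(Z) = (7 + 3 + 5 + 7) / 4 = 22/4 = 5.5

Step 2 — sample covariance S[i,j] = (1/(n-1)) · Σ_k (x_{k,i} - mean_i) · (x_{k,j} - mean_j), with n-1 = 3.
  S[X,X] = ((1.5)·(1.5) + (2.5)·(2.5) + (-4.5)·(-4.5) + (0.5)·(0.5)) / 3 = 29/3 = 9.6667
  S[X,Y] = ((1.5)·(-3.25) + (2.5)·(-2.25) + (-4.5)·(2.75) + (0.5)·(2.75)) / 3 = -21.5/3 = -7.1667
  S[X,Z] = ((1.5)·(1.5) + (2.5)·(-2.5) + (-4.5)·(-0.5) + (0.5)·(1.5)) / 3 = -1/3 = -0.3333
  S[Y,Y] = ((-3.25)·(-3.25) + (-2.25)·(-2.25) + (2.75)·(2.75) + (2.75)·(2.75)) / 3 = 30.75/3 = 10.25
  S[Y,Z] = ((-3.25)·(1.5) + (-2.25)·(-2.5) + (2.75)·(-0.5) + (2.75)·(1.5)) / 3 = 3.5/3 = 1.1667
  S[Z,Z] = ((1.5)·(1.5) + (-2.5)·(-2.5) + (-0.5)·(-0.5) + (1.5)·(1.5)) / 3 = 11/3 = 3.6667

S is symmetric (S[j,i] = S[i,j]). Assembling:

S = [[9.6667, -7.1667, -0.3333],
 [-7.1667, 10.25, 1.1667],
 [-0.3333, 1.1667, 3.6667]]


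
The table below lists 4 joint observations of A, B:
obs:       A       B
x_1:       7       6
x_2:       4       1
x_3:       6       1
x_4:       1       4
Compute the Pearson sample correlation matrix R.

Step 1 — column means:
  mean(A) = (7 + 4 + 6 + 1) / 4 = 18/4 = 4.5
  mean(B) = (6 + 1 + 1 + 4) / 4 = 12/4 = 3

Step 2 — sample variances and covariances s[i,j] = (1/(n-1)) · Σ_k (x_{k,i} - mean_i) · (x_{k,j} - mean_j), with n-1 = 3:
  s[A,A] = ((2.5)·(2.5) + (-0.5)·(-0.5) + (1.5)·(1.5) + (-3.5)·(-3.5)) / 3 = 21/3 = 7
  s[A,B] = ((2.5)·(3) + (-0.5)·(-2) + (1.5)·(-2) + (-3.5)·(1)) / 3 = 2/3 = 0.6667
  s[B,B] = ((3)·(3) + (-2)·(-2) + (-2)·(-2) + (1)·(1)) / 3 = 18/3 = 6
  Sample standard deviations s_i = √(s[i,i]):
  s(A) = √(7) = 2.6458
  s(B) = √(6) = 2.4495

Step 3 — r_{ij} = s_{ij} / (s_i · s_j):
  r[A,A] = 1 (diagonal).
  r[A,B] = 0.6667 / (2.6458 · 2.4495) = 0.6667 / 6.4807 = 0.1029
  r[B,B] = 1 (diagonal).

R is symmetric with unit diagonal. Assembling:

R = [[1, 0.1029],
 [0.1029, 1]]


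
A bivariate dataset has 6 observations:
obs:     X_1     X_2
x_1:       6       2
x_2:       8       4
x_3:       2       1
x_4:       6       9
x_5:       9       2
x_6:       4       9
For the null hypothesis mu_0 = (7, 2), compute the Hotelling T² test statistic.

Step 1 — sample mean vector:
  mean(X_1) = (6 + 8 + 2 + 6 + 9 + 4) / 6 = 35/6 = 5.8333
  mean(X_2) = (2 + 4 + 1 + 9 + 2 + 9) / 6 = 27/6 = 4.5
  x̄ = (5.8333, 4.5),  deviation x̄ - mu_0 = (5.8333, 4.5) - (7, 2) = (-1.1667, 2.5).

Step 2 — sample covariance matrix, S[i,j] = (1/(n-1)) · Σ_k (x_{k,i} - mean_i) · (x_{k,j} - mean_j), divisor n-1 = 5:
  S[X_1,X_1] = ((0.1667)·(0.1667) + (2.1667)·(2.1667) + (-3.8333)·(-3.8333) + (0.1667)·(0.1667) + (3.1667)·(3.1667) + (-1.8333)·(-1.8333)) / 5 = 32.8333/5 = 6.5667
  S[X_1,X_2] = ((0.1667)·(-2.5) + (2.1667)·(-0.5) + (-3.8333)·(-3.5) + (0.1667)·(4.5) + (3.1667)·(-2.5) + (-1.8333)·(4.5)) / 5 = -3.5/5 = -0.7
  S[X_2,X_2] = ((-2.5)·(-2.5) + (-0.5)·(-0.5) + (-3.5)·(-3.5) + (4.5)·(4.5) + (-2.5)·(-2.5) + (4.5)·(4.5)) / 5 = 65.5/5 = 13.1
  S = [[6.5667, -0.7],
 [-0.7, 13.1]].

Step 3 — invert S. det(S) = 6.5667·13.1 - (-0.7)² = 85.5333.
  S^{-1} = (1/det) · [[d, -b], [-b, a]] = [[0.1532, 0.0082],
 [0.0082, 0.0768]].

Step 4 — quadratic form (x̄ - mu_0)^T · S^{-1} · (x̄ - mu_0):
  S^{-1} · (x̄ - mu_0) = (-0.1582, 0.1824),
  (x̄ - mu_0)^T · [...] = (-1.1667)·(-0.1582) + (2.5)·(0.1824) = 0.6406.

Step 5 — scale by n: T² = 6 · 0.6406 = 3.8433.

T² ≈ 3.8433


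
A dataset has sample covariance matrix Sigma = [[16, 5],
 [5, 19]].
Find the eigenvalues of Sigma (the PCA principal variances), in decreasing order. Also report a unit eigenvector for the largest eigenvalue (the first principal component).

Step 1 — characteristic polynomial of 2×2 Sigma:
  det(Sigma - λI) = λ² - trace · λ + det = 0.
  trace = 16 + 19 = 35, det = 16·19 - (5)² = 279.
Step 2 — discriminant:
  Δ = trace² - 4·det = 1225 - 1116 = 109.
Step 3 — eigenvalues:
  λ = (trace ± √Δ)/2 = (35 ± 10.4403)/2,
  λ_1 = 22.7202,  λ_2 = 12.2798.

Step 4 — unit eigenvector for λ_1: solve (Sigma - λ_1 I)v = 0. First row:
  (16 - 22.7202)·v_x + (5)·v_y = 0, i.e. (-6.7202)·v_x + (5)·v_y = 0,
  so v ∝ (b, λ_1 - a) = (5, 6.7202) = u.
  ||u|| = √((5)² + (6.7202)²) = √(70.1605) ≈ 8.3762,
  v_1 = u/||u|| ≈ (0.5969, 0.8023) (||v_1|| = 1).

λ_1 = 22.7202,  λ_2 = 12.2798;  v_1 ≈ (0.5969, 0.8023)


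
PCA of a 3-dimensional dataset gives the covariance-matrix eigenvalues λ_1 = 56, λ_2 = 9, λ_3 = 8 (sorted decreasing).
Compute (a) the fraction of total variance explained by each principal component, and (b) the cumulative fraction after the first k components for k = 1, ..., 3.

Step 1 — total variance = trace(Sigma) = Σ λ_i = 56 + 9 + 8 = 73.

Step 2 — fraction explained by component i = λ_i / Σ λ:
  PC1: 56/73 = 0.7671
  PC2: 9/73 = 0.1233
  PC3: 8/73 = 0.1096

Step 3 — cumulative fraction after k components = (λ_1 + ... + λ_k) / Σ λ:
  k = 1: 56/73 = 0.7671
  k = 2: (56 + 9)/73 = 65/73 = 0.8904
  k = 3: (56 + 9 + 8)/73 = 73/73 = 1

Summary (fraction, with percent):

explained: PC1 0.7671 (76.71%), PC2 0.1233 (12.33%), PC3 0.1096 (10.96%);  cumulative: 0.7671, 0.8904, 1


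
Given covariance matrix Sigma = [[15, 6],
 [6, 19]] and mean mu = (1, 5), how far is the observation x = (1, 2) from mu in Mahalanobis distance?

Step 1 — centre the observation: (x - mu) = (0, -3).

Step 2 — invert Sigma. det(Sigma) = 15·19 - (6)² = 249.
  Sigma^{-1} = (1/det) · [[d, -b], [-b, a]] = [[0.0763, -0.0241],
 [-0.0241, 0.0602]].

Step 3 — form the quadratic (x - mu)^T · Sigma^{-1} · (x - mu):
  Sigma^{-1} · (x - mu) = (0.0723, -0.1807).
  (x - mu)^T · [Sigma^{-1} · (x - mu)] = (0)·(0.0723) + (-3)·(-0.1807) = 0.5422.

Step 4 — take square root: d = √(0.5422) ≈ 0.7363.

d(x, mu) = √(0.5422) ≈ 0.7363


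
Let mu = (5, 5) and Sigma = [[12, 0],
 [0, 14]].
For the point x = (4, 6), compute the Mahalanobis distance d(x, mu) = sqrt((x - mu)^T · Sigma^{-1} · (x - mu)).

Step 1 — centre the observation: (x - mu) = (-1, 1).

Step 2 — invert Sigma. det(Sigma) = 12·14 - (0)² = 168.
  Sigma^{-1} = (1/det) · [[d, -b], [-b, a]] = [[0.0833, 0],
 [0, 0.0714]].

Step 3 — form the quadratic (x - mu)^T · Sigma^{-1} · (x - mu):
  Sigma^{-1} · (x - mu) = (-0.0833, 0.0714).
  (x - mu)^T · [Sigma^{-1} · (x - mu)] = (-1)·(-0.0833) + (1)·(0.0714) = 0.1548.

Step 4 — take square root: d = √(0.1548) ≈ 0.3934.

d(x, mu) = √(0.1548) ≈ 0.3934


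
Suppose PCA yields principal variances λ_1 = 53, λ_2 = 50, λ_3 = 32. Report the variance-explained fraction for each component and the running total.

Step 1 — total variance = trace(Sigma) = Σ λ_i = 53 + 50 + 32 = 135.

Step 2 — fraction explained by component i = λ_i / Σ λ:
  PC1: 53/135 = 0.3926
  PC2: 50/135 = 0.3704
  PC3: 32/135 = 0.237

Step 3 — cumulative fraction after k components = (λ_1 + ... + λ_k) / Σ λ:
  k = 1: 53/135 = 0.3926
  k = 2: (53 + 50)/135 = 103/135 = 0.763
  k = 3: (53 + 50 + 32)/135 = 135/135 = 1

Summary (fraction, with percent):

explained: PC1 0.3926 (39.26%), PC2 0.3704 (37.04%), PC3 0.237 (23.7%);  cumulative: 0.3926, 0.763, 1
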